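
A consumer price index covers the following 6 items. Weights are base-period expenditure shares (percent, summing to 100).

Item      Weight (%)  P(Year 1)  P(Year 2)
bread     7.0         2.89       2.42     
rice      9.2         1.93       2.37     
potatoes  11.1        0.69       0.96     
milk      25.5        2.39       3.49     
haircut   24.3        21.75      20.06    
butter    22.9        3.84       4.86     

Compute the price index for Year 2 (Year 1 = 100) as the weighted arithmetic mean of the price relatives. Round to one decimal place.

121.2

bread: 7.0 × (2.42/2.89) = 7.0 × 0.837370 = 5.8616
rice: 9.2 × (2.37/1.93) = 9.2 × 1.227979 = 11.2974
potatoes: 11.1 × (0.96/0.69) = 11.1 × 1.391304 = 15.4435
milk: 25.5 × (3.49/2.39) = 25.5 × 1.460251 = 37.2364
haircut: 24.3 × (20.06/21.75) = 24.3 × 0.922299 = 22.4119
butter: 22.9 × (4.86/3.84) = 22.9 × 1.265625 = 28.9828
Index = Σ wᵢ·(p₁ᵢ/p₀ᵢ) = 5.8616 + 11.2974 + 15.4435 + 37.2364 + 22.4119 + 28.9828 = 121.2336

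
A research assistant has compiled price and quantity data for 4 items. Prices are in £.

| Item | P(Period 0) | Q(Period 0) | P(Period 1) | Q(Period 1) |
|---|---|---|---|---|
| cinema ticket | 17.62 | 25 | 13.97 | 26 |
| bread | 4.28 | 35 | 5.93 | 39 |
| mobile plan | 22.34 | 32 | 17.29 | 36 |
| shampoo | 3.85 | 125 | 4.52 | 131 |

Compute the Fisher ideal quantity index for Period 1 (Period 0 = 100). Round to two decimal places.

108.12

Laspeyres component (base-period weights):
ΣP(Period 0)Q(Period 1) = 17.62×26 + 4.28×39 + 22.34×36 + 3.85×131 = 458.12 + 166.92 + 804.24 + 504.35 = 1933.63
ΣP(Period 0)Q(Period 0) = 17.62×25 + 4.28×35 + 22.34×32 + 3.85×125 = 440.5 + 149.8 + 714.88 + 481.25 = 1786.43
L = 1933.63 / 1786.43 × 100 = 108.2399
Paasche component (current-period weights):
ΣP(Period 1)Q(Period 1) = 13.97×26 + 5.93×39 + 17.29×36 + 4.52×131 = 363.22 + 231.27 + 622.44 + 592.12 = 1809.05
ΣP(Period 1)Q(Period 0) = 13.97×25 + 5.93×35 + 17.29×32 + 4.52×125 = 349.25 + 207.55 + 553.28 + 565 = 1675.08
P = 1809.05 / 1675.08 × 100 = 107.9978
Fisher = √(L × P) = √(108.2399 × 107.9978) = 108.1188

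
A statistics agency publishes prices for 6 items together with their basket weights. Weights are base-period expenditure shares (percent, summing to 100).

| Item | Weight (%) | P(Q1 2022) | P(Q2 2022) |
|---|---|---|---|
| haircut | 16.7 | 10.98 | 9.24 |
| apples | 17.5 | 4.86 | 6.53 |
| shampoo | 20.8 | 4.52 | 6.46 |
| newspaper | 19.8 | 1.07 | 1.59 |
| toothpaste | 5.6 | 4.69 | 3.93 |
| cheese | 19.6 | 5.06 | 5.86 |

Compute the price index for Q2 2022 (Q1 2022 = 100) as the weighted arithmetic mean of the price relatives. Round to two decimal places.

haircut: 16.7 × (9.24/10.98) = 16.7 × 0.841530 = 14.0536
apples: 17.5 × (6.53/4.86) = 17.5 × 1.343621 = 23.5134
shampoo: 20.8 × (6.46/4.52) = 20.8 × 1.429204 = 29.7274
newspaper: 19.8 × (1.59/1.07) = 19.8 × 1.485981 = 29.4224
toothpaste: 5.6 × (3.93/4.69) = 5.6 × 0.837953 = 4.6925
cheese: 19.6 × (5.86/5.06) = 19.6 × 1.158103 = 22.6988
Index = Σ wᵢ·(p₁ᵢ/p₀ᵢ) = 14.0536 + 23.5134 + 29.7274 + 29.4224 + 4.6925 + 22.6988 = 124.1081

124.11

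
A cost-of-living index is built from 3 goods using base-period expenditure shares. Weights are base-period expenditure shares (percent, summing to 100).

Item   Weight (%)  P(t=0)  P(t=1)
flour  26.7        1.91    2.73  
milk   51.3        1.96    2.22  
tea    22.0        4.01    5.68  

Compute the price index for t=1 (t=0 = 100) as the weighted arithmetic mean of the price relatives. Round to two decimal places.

127.43

flour: 26.7 × (2.73/1.91) = 26.7 × 1.429319 = 38.1628
milk: 51.3 × (2.22/1.96) = 51.3 × 1.132653 = 58.1051
tea: 22.0 × (5.68/4.01) = 22.0 × 1.416459 = 31.1621
Index = Σ wᵢ·(p₁ᵢ/p₀ᵢ) = 38.1628 + 58.1051 + 31.1621 = 127.4300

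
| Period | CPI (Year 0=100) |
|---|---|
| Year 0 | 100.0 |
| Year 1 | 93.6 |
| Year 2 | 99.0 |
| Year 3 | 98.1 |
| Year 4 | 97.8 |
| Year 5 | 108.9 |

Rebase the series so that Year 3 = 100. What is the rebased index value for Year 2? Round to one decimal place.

Rebased(Year 2) = 99.0 / 98.1 × 100 = 100.9174

100.9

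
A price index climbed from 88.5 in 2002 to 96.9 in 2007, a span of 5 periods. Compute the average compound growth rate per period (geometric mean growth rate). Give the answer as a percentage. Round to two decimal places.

Growth factor = (96.9/88.5)^(1/5) = (1.094915)^(1/5) = 1.018301
Growth rate = 1.018301 − 1 = 0.018301 = 1.8301%

1.83%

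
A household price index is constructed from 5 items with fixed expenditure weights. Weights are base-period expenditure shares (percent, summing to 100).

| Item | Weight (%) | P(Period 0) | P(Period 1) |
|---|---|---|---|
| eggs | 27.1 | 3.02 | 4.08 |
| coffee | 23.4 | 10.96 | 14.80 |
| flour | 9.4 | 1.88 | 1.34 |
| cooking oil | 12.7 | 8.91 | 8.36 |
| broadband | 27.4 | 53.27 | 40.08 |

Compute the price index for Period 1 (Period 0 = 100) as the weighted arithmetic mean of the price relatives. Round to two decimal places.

107.44

eggs: 27.1 × (4.08/3.02) = 27.1 × 1.350993 = 36.6119
coffee: 23.4 × (14.80/10.96) = 23.4 × 1.350365 = 31.5985
flour: 9.4 × (1.34/1.88) = 9.4 × 0.712766 = 6.7000
cooking oil: 12.7 × (8.36/8.91) = 12.7 × 0.938272 = 11.9160
broadband: 27.4 × (40.08/53.27) = 27.4 × 0.752393 = 20.6156
Index = Σ wᵢ·(p₁ᵢ/p₀ᵢ) = 36.6119 + 31.5985 + 6.7000 + 11.9160 + 20.6156 = 107.4421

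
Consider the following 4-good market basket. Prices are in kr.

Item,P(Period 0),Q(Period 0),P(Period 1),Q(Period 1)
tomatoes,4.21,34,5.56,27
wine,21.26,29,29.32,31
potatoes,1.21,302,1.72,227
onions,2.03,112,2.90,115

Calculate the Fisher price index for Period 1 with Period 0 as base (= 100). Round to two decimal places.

Laspeyres component (base-period weights):
ΣP(Period 1)Q(Period 0) = 5.56×34 + 29.32×29 + 1.72×302 + 2.90×112 = 189.04 + 850.28 + 519.44 + 324.8 = 1883.56
ΣP(Period 0)Q(Period 0) = 4.21×34 + 21.26×29 + 1.21×302 + 2.03×112 = 143.14 + 616.54 + 365.42 + 227.36 = 1352.46
L = 1883.56 / 1352.46 × 100 = 139.2692
Paasche component (current-period weights):
ΣP(Period 1)Q(Period 1) = 5.56×27 + 29.32×31 + 1.72×227 + 2.90×115 = 150.12 + 908.92 + 390.44 + 333.5 = 1782.98
ΣP(Period 0)Q(Period 1) = 4.21×27 + 21.26×31 + 1.21×227 + 2.03×115 = 113.67 + 659.06 + 274.67 + 233.45 = 1280.85
P = 1782.98 / 1280.85 × 100 = 139.2029
Fisher = √(L × P) = √(139.2692 × 139.2029) = 139.2360

139.24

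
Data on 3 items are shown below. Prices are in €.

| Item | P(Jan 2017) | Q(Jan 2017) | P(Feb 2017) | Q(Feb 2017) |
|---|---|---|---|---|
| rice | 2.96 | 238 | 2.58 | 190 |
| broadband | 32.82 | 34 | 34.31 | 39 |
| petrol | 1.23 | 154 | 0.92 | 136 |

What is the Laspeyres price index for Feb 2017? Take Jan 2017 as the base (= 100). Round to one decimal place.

95.6

Laspeyres price index uses base-period quantities as weights.
ΣP(Feb 2017)·Q(Jan 2017) = 2.58×238 + 34.31×34 + 0.92×154 = 614.04 + 1166.54 + 141.68 = 1922.26
ΣP(Jan 2017)·Q(Jan 2017) = 2.96×238 + 32.82×34 + 1.23×154 = 704.48 + 1115.88 + 189.42 = 2009.78
Index = 1922.26 / 2009.78 × 100 = 95.6453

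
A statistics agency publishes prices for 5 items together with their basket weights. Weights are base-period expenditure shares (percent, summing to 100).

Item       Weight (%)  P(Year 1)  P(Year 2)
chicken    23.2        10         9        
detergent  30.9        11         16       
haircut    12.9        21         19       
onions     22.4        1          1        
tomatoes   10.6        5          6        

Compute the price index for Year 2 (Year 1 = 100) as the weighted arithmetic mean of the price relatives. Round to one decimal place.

chicken: 23.2 × (9/10) = 23.2 × 0.900000 = 20.8800
detergent: 30.9 × (16/11) = 30.9 × 1.454545 = 44.9455
haircut: 12.9 × (19/21) = 12.9 × 0.904762 = 11.6714
onions: 22.4 × (1/1) = 22.4 × 1.000000 = 22.4000
tomatoes: 10.6 × (6/5) = 10.6 × 1.200000 = 12.7200
Index = Σ wᵢ·(p₁ᵢ/p₀ᵢ) = 20.8800 + 44.9455 + 11.6714 + 22.4000 + 12.7200 = 112.6169

112.6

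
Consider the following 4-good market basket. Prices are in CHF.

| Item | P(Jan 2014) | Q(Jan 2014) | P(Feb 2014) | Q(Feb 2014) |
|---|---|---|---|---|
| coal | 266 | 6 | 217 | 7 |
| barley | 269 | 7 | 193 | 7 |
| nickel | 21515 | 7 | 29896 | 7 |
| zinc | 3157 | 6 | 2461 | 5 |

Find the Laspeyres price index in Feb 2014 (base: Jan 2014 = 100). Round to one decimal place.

131.0

Laspeyres price index uses base-period quantities as weights.
ΣP(Feb 2014)·Q(Jan 2014) = 217×6 + 193×7 + 29896×7 + 2461×6 = 1302 + 1351 + 209272 + 14766 = 226691
ΣP(Jan 2014)·Q(Jan 2014) = 266×6 + 269×7 + 21515×7 + 3157×6 = 1596 + 1883 + 150605 + 18942 = 173026
Index = 226691 / 173026 × 100 = 131.0156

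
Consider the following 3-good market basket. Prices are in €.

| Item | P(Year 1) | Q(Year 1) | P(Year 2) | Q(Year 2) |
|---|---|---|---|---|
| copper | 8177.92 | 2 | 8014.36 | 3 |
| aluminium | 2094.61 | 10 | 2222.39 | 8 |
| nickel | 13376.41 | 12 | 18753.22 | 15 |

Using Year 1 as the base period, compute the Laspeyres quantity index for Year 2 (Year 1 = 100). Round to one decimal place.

Laspeyres quantity index uses base-period prices as weights.
ΣP(Year 1)·Q(Year 2) = 8177.92×3 + 2094.61×8 + 13376.41×15 = 24533.76 + 16756.88 + 200646.15 = 241936.79
ΣP(Year 1)·Q(Year 1) = 8177.92×2 + 2094.61×10 + 13376.41×12 = 16355.84 + 20946.1 + 160516.92 = 197818.86
Index = 241936.79 / 197818.86 × 100 = 122.3022

122.3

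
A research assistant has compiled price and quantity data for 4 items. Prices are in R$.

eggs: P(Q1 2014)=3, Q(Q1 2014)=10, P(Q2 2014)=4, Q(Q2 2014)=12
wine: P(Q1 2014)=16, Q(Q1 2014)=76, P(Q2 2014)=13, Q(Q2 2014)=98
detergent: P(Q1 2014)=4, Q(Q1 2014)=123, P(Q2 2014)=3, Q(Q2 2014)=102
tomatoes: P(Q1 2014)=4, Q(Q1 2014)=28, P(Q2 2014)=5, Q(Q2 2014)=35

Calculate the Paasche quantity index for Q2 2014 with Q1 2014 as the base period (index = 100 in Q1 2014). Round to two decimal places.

117.31

Paasche quantity index uses current-period prices as weights.
ΣP(Q2 2014)·Q(Q2 2014) = 4×12 + 13×98 + 3×102 + 5×35 = 48 + 1274 + 306 + 175 = 1803
ΣP(Q2 2014)·Q(Q1 2014) = 4×10 + 13×76 + 3×123 + 5×28 = 40 + 988 + 369 + 140 = 1537
Index = 1803 / 1537 × 100 = 117.3064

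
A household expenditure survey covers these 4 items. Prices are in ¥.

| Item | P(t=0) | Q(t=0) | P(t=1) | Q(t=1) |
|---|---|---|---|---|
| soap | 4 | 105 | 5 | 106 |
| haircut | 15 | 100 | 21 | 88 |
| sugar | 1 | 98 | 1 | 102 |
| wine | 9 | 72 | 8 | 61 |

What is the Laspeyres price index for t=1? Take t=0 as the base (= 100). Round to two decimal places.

123.74

Laspeyres price index uses base-period quantities as weights.
ΣP(t=1)·Q(t=0) = 5×105 + 21×100 + 1×98 + 8×72 = 525 + 2100 + 98 + 576 = 3299
ΣP(t=0)·Q(t=0) = 4×105 + 15×100 + 1×98 + 9×72 = 420 + 1500 + 98 + 648 = 2666
Index = 3299 / 2666 × 100 = 123.7434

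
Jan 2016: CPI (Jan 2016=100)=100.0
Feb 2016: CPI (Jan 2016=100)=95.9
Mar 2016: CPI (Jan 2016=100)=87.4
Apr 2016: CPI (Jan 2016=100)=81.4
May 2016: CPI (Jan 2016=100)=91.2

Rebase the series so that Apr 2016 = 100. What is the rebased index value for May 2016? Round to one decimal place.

112.0

Rebased(May 2016) = 91.2 / 81.4 × 100 = 112.0393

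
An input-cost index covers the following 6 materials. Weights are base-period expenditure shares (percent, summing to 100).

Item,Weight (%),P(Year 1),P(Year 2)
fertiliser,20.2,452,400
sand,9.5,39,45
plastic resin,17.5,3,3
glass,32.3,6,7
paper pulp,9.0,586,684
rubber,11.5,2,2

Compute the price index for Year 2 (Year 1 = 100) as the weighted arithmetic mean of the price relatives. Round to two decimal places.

fertiliser: 20.2 × (400/452) = 20.2 × 0.884956 = 17.8761
sand: 9.5 × (45/39) = 9.5 × 1.153846 = 10.9615
plastic resin: 17.5 × (3/3) = 17.5 × 1.000000 = 17.5000
glass: 32.3 × (7/6) = 32.3 × 1.166667 = 37.6833
paper pulp: 9.0 × (684/586) = 9.0 × 1.167235 = 10.5051
rubber: 11.5 × (2/2) = 11.5 × 1.000000 = 11.5000
Index = Σ wᵢ·(p₁ᵢ/p₀ᵢ) = 17.8761 + 10.9615 + 17.5000 + 37.6833 + 10.5051 + 11.5000 = 106.0261

106.03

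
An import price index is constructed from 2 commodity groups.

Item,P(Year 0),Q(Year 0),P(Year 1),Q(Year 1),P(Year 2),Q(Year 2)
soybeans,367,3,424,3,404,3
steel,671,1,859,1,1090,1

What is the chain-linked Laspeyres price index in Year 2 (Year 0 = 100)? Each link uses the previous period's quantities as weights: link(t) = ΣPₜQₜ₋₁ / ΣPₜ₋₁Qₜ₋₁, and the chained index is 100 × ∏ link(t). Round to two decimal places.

129.91

Link Year 0→Year 1:
ΣP(Year 1)Q(Year 0) = 424×3 + 859×1 = 1272 + 859 = 2131
ΣP(Year 0)Q(Year 0) = 367×3 + 671×1 = 1101 + 671 = 1772
link = 2131/1772 = 1.202596
Link Year 1→Year 2:
ΣP(Year 2)Q(Year 1) = 404×3 + 1090×1 = 1212 + 1090 = 2302
ΣP(Year 1)Q(Year 1) = 424×3 + 859×1 = 1272 + 859 = 2131
link = 2302/2131 = 1.080244
Chained index = 100 × 1.202596 × 1.080244 = 129.9097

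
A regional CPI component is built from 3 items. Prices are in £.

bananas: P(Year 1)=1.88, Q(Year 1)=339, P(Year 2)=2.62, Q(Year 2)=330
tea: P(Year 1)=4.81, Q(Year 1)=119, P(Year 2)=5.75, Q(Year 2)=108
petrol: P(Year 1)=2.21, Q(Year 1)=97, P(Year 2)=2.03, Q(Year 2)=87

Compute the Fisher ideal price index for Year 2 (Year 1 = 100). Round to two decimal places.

124.51

Laspeyres component (base-period weights):
ΣP(Year 2)Q(Year 1) = 2.62×339 + 5.75×119 + 2.03×97 = 888.18 + 684.25 + 196.91 = 1769.34
ΣP(Year 1)Q(Year 1) = 1.88×339 + 4.81×119 + 2.21×97 = 637.32 + 572.39 + 214.37 = 1424.08
L = 1769.34 / 1424.08 × 100 = 124.2444
Paasche component (current-period weights):
ΣP(Year 2)Q(Year 2) = 2.62×330 + 5.75×108 + 2.03×87 = 864.6 + 621 + 176.61 = 1662.21
ΣP(Year 1)Q(Year 2) = 1.88×330 + 4.81×108 + 2.21×87 = 620.4 + 519.48 + 192.27 = 1332.15
P = 1662.21 / 1332.15 × 100 = 124.7765
Fisher = √(L × P) = √(124.2444 × 124.7765) = 124.5102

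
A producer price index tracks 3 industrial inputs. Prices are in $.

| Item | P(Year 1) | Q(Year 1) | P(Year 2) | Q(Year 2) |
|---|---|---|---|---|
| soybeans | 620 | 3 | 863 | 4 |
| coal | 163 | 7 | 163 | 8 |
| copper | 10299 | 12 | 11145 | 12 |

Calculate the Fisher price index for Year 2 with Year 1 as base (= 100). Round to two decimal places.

108.66

Laspeyres component (base-period weights):
ΣP(Year 2)Q(Year 1) = 863×3 + 163×7 + 11145×12 = 2589 + 1141 + 133740 = 137470
ΣP(Year 1)Q(Year 1) = 620×3 + 163×7 + 10299×12 = 1860 + 1141 + 123588 = 126589
L = 137470 / 126589 × 100 = 108.5955
Paasche component (current-period weights):
ΣP(Year 2)Q(Year 2) = 863×4 + 163×8 + 11145×12 = 3452 + 1304 + 133740 = 138496
ΣP(Year 1)Q(Year 2) = 620×4 + 163×8 + 10299×12 = 2480 + 1304 + 123588 = 127372
P = 138496 / 127372 × 100 = 108.7335
Fisher = √(L × P) = √(108.5955 × 108.7335) = 108.6645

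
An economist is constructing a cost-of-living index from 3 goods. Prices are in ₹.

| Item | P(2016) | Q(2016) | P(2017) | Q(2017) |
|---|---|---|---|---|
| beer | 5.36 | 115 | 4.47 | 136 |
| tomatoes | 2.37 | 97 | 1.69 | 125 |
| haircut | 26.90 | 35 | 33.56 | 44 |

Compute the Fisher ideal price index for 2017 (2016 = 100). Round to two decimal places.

103.78

Laspeyres component (base-period weights):
ΣP(2017)Q(2016) = 4.47×115 + 1.69×97 + 33.56×35 = 514.05 + 163.93 + 1174.6 = 1852.58
ΣP(2016)Q(2016) = 5.36×115 + 2.37×97 + 26.90×35 = 616.4 + 229.89 + 941.5 = 1787.79
L = 1852.58 / 1787.79 × 100 = 103.6240
Paasche component (current-period weights):
ΣP(2017)Q(2017) = 4.47×136 + 1.69×125 + 33.56×44 = 607.92 + 211.25 + 1476.64 = 2295.81
ΣP(2016)Q(2017) = 5.36×136 + 2.37×125 + 26.90×44 = 728.96 + 296.25 + 1183.6 = 2208.81
P = 2295.81 / 2208.81 × 100 = 103.9388
Fisher = √(L × P) = √(103.6240 × 103.9388) = 103.7813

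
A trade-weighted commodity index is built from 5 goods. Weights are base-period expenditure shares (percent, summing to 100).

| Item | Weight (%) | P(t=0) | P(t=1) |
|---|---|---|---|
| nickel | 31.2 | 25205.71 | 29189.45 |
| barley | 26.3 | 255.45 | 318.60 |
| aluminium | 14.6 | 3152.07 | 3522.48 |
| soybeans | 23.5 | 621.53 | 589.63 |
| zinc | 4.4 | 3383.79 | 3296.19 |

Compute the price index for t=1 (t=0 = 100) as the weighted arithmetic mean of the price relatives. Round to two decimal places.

111.83

nickel: 31.2 × (29189.45/25205.71) = 31.2 × 1.158049 = 36.1311
barley: 26.3 × (318.60/255.45) = 26.3 × 1.247211 = 32.8016
aluminium: 14.6 × (3522.48/3152.07) = 14.6 × 1.117513 = 16.3157
soybeans: 23.5 × (589.63/621.53) = 23.5 × 0.948675 = 22.2939
zinc: 4.4 × (3296.19/3383.79) = 4.4 × 0.974112 = 4.2861
Index = Σ wᵢ·(p₁ᵢ/p₀ᵢ) = 36.1311 + 32.8016 + 16.3157 + 22.2939 + 4.2861 = 111.8284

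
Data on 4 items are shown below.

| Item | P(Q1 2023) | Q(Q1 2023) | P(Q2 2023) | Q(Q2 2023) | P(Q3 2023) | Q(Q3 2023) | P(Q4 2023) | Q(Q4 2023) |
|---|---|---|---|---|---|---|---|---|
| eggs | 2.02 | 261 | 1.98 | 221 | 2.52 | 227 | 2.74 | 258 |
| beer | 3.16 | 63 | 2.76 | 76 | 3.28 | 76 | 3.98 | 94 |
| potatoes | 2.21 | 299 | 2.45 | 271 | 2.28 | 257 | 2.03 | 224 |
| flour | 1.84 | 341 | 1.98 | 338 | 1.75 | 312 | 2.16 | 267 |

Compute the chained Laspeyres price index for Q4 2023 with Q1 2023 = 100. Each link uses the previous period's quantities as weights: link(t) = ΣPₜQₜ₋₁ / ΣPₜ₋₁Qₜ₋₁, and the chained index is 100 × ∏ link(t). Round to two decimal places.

Link Q1 2023→Q2 2023:
ΣP(Q2 2023)Q(Q1 2023) = 1.98×261 + 2.76×63 + 2.45×299 + 1.98×341 = 516.78 + 173.88 + 732.55 + 675.18 = 2098.39
ΣP(Q1 2023)Q(Q1 2023) = 2.02×261 + 3.16×63 + 2.21×299 + 1.84×341 = 527.22 + 199.08 + 660.79 + 627.44 = 2014.53
link = 2098.39/2014.53 = 1.041628
Link Q2 2023→Q3 2023:
ΣP(Q3 2023)Q(Q2 2023) = 2.52×221 + 3.28×76 + 2.28×271 + 1.75×338 = 556.92 + 249.28 + 617.88 + 591.5 = 2015.58
ΣP(Q2 2023)Q(Q2 2023) = 1.98×221 + 2.76×76 + 2.45×271 + 1.98×338 = 437.58 + 209.76 + 663.95 + 669.24 = 1980.53
link = 2015.58/1980.53 = 1.017697
Link Q3 2023→Q4 2023:
ΣP(Q4 2023)Q(Q3 2023) = 2.74×227 + 3.98×76 + 2.03×257 + 2.16×312 = 621.98 + 302.48 + 521.71 + 673.92 = 2120.09
ΣP(Q3 2023)Q(Q3 2023) = 2.52×227 + 3.28×76 + 2.28×257 + 1.75×312 = 572.04 + 249.28 + 585.96 + 546 = 1953.28
link = 2120.09/1953.28 = 1.085400
Chained index = 100 × 1.041628 × 1.017697 × 1.085400 = 115.0591

115.06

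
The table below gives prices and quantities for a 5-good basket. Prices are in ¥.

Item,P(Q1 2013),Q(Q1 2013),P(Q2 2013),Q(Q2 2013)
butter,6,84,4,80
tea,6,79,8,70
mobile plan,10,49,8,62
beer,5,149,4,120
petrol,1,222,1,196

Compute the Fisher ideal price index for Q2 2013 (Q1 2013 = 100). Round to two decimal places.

Laspeyres component (base-period weights):
ΣP(Q2 2013)Q(Q1 2013) = 4×84 + 8×79 + 8×49 + 4×149 + 1×222 = 336 + 632 + 392 + 596 + 222 = 2178
ΣP(Q1 2013)Q(Q1 2013) = 6×84 + 6×79 + 10×49 + 5×149 + 1×222 = 504 + 474 + 490 + 745 + 222 = 2435
L = 2178 / 2435 × 100 = 89.4456
Paasche component (current-period weights):
ΣP(Q2 2013)Q(Q2 2013) = 4×80 + 8×70 + 8×62 + 4×120 + 1×196 = 320 + 560 + 496 + 480 + 196 = 2052
ΣP(Q1 2013)Q(Q2 2013) = 6×80 + 6×70 + 10×62 + 5×120 + 1×196 = 480 + 420 + 620 + 600 + 196 = 2316
P = 2052 / 2316 × 100 = 88.6010
Fisher = √(L × P) = √(89.4456 × 88.6010) = 89.0223

89.02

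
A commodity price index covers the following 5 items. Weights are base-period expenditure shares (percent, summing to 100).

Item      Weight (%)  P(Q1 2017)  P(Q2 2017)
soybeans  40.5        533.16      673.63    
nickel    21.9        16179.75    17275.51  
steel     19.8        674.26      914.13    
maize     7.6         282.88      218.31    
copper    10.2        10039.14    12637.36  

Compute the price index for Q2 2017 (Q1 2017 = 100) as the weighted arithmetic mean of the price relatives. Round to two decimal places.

soybeans: 40.5 × (673.63/533.16) = 40.5 × 1.263467 = 51.1704
nickel: 21.9 × (17275.51/16179.75) = 21.9 × 1.067724 = 23.3832
steel: 19.8 × (914.13/674.26) = 19.8 × 1.355753 = 26.8439
maize: 7.6 × (218.31/282.88) = 7.6 × 0.771741 = 5.8652
copper: 10.2 × (12637.36/10039.14) = 10.2 × 1.258809 = 12.8399
Index = Σ wᵢ·(p₁ᵢ/p₀ᵢ) = 51.1704 + 23.3832 + 26.8439 + 5.8652 + 12.8399 = 120.1026

120.10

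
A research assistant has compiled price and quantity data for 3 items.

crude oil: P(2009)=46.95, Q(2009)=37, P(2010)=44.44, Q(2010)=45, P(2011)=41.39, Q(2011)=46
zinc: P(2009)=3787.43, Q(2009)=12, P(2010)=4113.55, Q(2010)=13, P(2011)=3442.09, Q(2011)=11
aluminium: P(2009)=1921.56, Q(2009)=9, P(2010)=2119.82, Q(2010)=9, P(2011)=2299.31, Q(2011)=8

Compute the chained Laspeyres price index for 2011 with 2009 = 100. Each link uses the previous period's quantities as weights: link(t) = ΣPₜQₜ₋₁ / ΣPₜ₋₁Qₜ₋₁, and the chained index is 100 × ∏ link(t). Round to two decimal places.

98.12

Link 2009→2010:
ΣP(2010)Q(2009) = 44.44×37 + 4113.55×12 + 2119.82×9 = 1644.28 + 49362.6 + 19078.38 = 70085.26
ΣP(2009)Q(2009) = 46.95×37 + 3787.43×12 + 1921.56×9 = 1737.15 + 45449.16 + 17294.04 = 64480.35
link = 70085.26/64480.35 = 1.086924
Link 2010→2011:
ΣP(2011)Q(2010) = 41.39×45 + 3442.09×13 + 2299.31×9 = 1862.55 + 44747.17 + 20693.79 = 67303.51
ΣP(2010)Q(2010) = 44.44×45 + 4113.55×13 + 2119.82×9 = 1999.8 + 53476.15 + 19078.38 = 74554.33
link = 67303.51/74554.33 = 0.902744
Chained index = 100 × 1.086924 × 0.902744 = 98.1215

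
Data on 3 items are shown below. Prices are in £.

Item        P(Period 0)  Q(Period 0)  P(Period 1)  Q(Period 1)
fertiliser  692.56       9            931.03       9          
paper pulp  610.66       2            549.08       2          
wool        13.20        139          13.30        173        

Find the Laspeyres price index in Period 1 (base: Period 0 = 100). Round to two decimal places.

Laspeyres price index uses base-period quantities as weights.
ΣP(Period 1)·Q(Period 0) = 931.03×9 + 549.08×2 + 13.30×139 = 8379.27 + 1098.16 + 1848.7 = 11326.13
ΣP(Period 0)·Q(Period 0) = 692.56×9 + 610.66×2 + 13.20×139 = 6233.04 + 1221.32 + 1834.8 = 9289.16
Index = 11326.13 / 9289.16 × 100 = 121.9285

121.93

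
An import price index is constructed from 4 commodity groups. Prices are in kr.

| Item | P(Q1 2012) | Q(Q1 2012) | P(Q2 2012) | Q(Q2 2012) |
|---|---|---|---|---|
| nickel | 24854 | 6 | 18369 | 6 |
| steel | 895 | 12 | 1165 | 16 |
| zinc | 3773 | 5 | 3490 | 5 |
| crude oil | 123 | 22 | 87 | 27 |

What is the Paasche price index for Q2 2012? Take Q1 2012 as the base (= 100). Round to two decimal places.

80.08

Paasche price index uses current-period quantities as weights.
ΣP(Q2 2012)·Q(Q2 2012) = 18369×6 + 1165×16 + 3490×5 + 87×27 = 110214 + 18640 + 17450 + 2349 = 148653
ΣP(Q1 2012)·Q(Q2 2012) = 24854×6 + 895×16 + 3773×5 + 123×27 = 149124 + 14320 + 18865 + 3321 = 185630
Index = 148653 / 185630 × 100 = 80.0803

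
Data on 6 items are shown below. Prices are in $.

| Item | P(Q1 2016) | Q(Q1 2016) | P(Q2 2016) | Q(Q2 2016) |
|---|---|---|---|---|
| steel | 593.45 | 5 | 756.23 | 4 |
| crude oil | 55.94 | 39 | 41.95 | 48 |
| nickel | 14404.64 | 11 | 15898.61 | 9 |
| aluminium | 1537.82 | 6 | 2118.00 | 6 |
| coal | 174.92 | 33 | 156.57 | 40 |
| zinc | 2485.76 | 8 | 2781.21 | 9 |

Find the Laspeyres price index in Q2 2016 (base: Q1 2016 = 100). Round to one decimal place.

111.1

Laspeyres price index uses base-period quantities as weights.
ΣP(Q2 2016)·Q(Q1 2016) = 756.23×5 + 41.95×39 + 15898.61×11 + 2118.00×6 + 156.57×33 + 2781.21×8 = 3781.15 + 1636.05 + 174884.71 + 12708 + 5166.81 + 22249.68 = 220426.4
ΣP(Q1 2016)·Q(Q1 2016) = 593.45×5 + 55.94×39 + 14404.64×11 + 1537.82×6 + 174.92×33 + 2485.76×8 = 2967.25 + 2181.66 + 158451.04 + 9226.92 + 5772.36 + 19886.08 = 198485.31
Index = 220426.4 / 198485.31 × 100 = 111.0543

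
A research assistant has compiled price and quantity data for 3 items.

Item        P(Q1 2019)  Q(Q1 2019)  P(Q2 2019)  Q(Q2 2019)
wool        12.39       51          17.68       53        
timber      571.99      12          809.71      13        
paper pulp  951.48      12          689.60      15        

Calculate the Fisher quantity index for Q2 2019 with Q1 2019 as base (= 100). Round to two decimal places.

116.83

Laspeyres component (base-period weights):
ΣP(Q1 2019)Q(Q2 2019) = 12.39×53 + 571.99×13 + 951.48×15 = 656.67 + 7435.87 + 14272.2 = 22364.74
ΣP(Q1 2019)Q(Q1 2019) = 12.39×51 + 571.99×12 + 951.48×12 = 631.89 + 6863.88 + 11417.76 = 18913.53
L = 22364.74 / 18913.53 × 100 = 118.2473
Paasche component (current-period weights):
ΣP(Q2 2019)Q(Q2 2019) = 17.68×53 + 809.71×13 + 689.60×15 = 937.04 + 10526.23 + 10344 = 21807.27
ΣP(Q2 2019)Q(Q1 2019) = 17.68×51 + 809.71×12 + 689.60×12 = 901.68 + 9716.52 + 8275.2 = 18893.4
P = 21807.27 / 18893.4 × 100 = 115.4227
Fisher = √(L × P) = √(118.2473 × 115.4227) = 116.8265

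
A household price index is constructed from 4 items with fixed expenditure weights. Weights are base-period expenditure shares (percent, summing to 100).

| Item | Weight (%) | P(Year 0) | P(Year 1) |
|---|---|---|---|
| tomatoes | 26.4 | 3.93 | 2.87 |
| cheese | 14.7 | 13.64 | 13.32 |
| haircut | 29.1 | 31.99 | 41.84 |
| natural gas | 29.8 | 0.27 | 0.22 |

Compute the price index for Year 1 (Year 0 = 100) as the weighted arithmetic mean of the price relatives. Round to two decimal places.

95.98

tomatoes: 26.4 × (2.87/3.93) = 26.4 × 0.730280 = 19.2794
cheese: 14.7 × (13.32/13.64) = 14.7 × 0.976540 = 14.3551
haircut: 29.1 × (41.84/31.99) = 29.1 × 1.307909 = 38.0601
natural gas: 29.8 × (0.22/0.27) = 29.8 × 0.814815 = 24.2815
Index = Σ wᵢ·(p₁ᵢ/p₀ᵢ) = 19.2794 + 14.3551 + 38.0601 + 24.2815 = 95.9761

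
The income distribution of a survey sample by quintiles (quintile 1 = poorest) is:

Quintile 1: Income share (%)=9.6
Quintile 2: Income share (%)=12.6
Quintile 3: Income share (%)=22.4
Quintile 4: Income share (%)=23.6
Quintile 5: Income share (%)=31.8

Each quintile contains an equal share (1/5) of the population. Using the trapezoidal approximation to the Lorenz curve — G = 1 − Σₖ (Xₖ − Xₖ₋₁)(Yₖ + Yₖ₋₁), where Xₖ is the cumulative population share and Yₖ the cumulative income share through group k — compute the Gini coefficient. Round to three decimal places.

0.222

Cumulative income shares Yₖ: 0.0960, 0.2220, 0.4460, 0.6820, 1.0000
Σ (Xₖ−Xₖ₋₁)(Yₖ+Yₖ₋₁) = (1/5)(0.0960+0.0000) + (1/5)(0.2220+0.0960) + (1/5)(0.4460+0.2220) + (1/5)(0.6820+0.4460) + (1/5)(1.0000+0.6820)
  = 0.0192 + 0.0636 + 0.1336 + 0.2256 + 0.3364 = 0.7784
G = 1 − 0.7784 = 0.2216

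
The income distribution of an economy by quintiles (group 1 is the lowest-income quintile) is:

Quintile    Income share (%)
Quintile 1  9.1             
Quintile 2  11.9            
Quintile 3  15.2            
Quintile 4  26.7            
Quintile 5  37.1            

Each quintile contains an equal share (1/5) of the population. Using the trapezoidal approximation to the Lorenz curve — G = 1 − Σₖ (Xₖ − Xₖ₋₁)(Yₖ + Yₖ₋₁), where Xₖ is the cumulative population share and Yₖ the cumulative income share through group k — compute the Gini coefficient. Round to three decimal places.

Cumulative income shares Yₖ: 0.0910, 0.2100, 0.3620, 0.6290, 1.0000
Σ (Xₖ−Xₖ₋₁)(Yₖ+Yₖ₋₁) = (1/5)(0.0910+0.0000) + (1/5)(0.2100+0.0910) + (1/5)(0.3620+0.2100) + (1/5)(0.6290+0.3620) + (1/5)(1.0000+0.6290)
  = 0.0182 + 0.0602 + 0.1144 + 0.1982 + 0.3258 = 0.7168
G = 1 − 0.7168 = 0.2832

0.283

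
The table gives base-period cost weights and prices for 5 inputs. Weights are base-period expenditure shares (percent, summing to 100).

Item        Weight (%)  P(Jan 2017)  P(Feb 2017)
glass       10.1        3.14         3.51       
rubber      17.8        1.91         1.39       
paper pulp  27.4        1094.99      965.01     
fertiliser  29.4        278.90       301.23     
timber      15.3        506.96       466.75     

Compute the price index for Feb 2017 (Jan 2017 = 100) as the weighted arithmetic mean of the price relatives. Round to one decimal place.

glass: 10.1 × (3.51/3.14) = 10.1 × 1.117834 = 11.2901
rubber: 17.8 × (1.39/1.91) = 17.8 × 0.727749 = 12.9539
paper pulp: 27.4 × (965.01/1094.99) = 27.4 × 0.881296 = 24.1475
fertiliser: 29.4 × (301.23/278.90) = 29.4 × 1.080065 = 31.7539
timber: 15.3 × (466.75/506.96) = 15.3 × 0.920684 = 14.0865
Index = Σ wᵢ·(p₁ᵢ/p₀ᵢ) = 11.2901 + 12.9539 + 24.1475 + 31.7539 + 14.0865 = 94.2319

94.2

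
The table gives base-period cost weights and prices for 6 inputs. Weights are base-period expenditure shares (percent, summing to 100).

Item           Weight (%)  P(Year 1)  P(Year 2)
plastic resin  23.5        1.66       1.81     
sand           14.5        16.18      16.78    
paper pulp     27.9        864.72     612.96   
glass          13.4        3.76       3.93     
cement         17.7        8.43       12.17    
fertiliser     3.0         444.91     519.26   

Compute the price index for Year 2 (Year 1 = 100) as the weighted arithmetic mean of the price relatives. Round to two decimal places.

103.50

plastic resin: 23.5 × (1.81/1.66) = 23.5 × 1.090361 = 25.6235
sand: 14.5 × (16.78/16.18) = 14.5 × 1.037083 = 15.0377
paper pulp: 27.9 × (612.96/864.72) = 27.9 × 0.708854 = 19.7770
glass: 13.4 × (3.93/3.76) = 13.4 × 1.045213 = 14.0059
cement: 17.7 × (12.17/8.43) = 17.7 × 1.443654 = 25.5527
fertiliser: 3.0 × (519.26/444.91) = 3.0 × 1.167112 = 3.5013
Index = Σ wᵢ·(p₁ᵢ/p₀ᵢ) = 25.6235 + 15.0377 + 19.7770 + 14.0059 + 25.5527 + 3.5013 = 103.4981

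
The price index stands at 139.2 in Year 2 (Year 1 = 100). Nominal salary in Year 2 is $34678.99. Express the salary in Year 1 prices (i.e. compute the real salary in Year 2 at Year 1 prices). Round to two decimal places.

24913.07

Real = Nominal ÷ (Index/100) = 34678.99 ÷ (139.2/100)
     = 34678.99 ÷ 1.392 = 24913.0675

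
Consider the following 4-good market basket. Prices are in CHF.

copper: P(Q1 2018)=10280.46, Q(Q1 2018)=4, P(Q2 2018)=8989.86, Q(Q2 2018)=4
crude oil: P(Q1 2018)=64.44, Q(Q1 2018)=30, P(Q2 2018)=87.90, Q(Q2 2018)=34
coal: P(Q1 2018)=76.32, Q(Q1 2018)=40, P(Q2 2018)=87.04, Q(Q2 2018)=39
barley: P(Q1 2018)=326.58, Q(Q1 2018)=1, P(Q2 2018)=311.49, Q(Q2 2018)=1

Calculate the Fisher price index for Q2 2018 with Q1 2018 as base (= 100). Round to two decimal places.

91.40

Laspeyres component (base-period weights):
ΣP(Q2 2018)Q(Q1 2018) = 8989.86×4 + 87.90×30 + 87.04×40 + 311.49×1 = 35959.44 + 2637 + 3481.6 + 311.49 = 42389.53
ΣP(Q1 2018)Q(Q1 2018) = 10280.46×4 + 64.44×30 + 76.32×40 + 326.58×1 = 41121.84 + 1933.2 + 3052.8 + 326.58 = 46434.42
L = 42389.53 / 46434.42 × 100 = 91.2890
Paasche component (current-period weights):
ΣP(Q2 2018)Q(Q2 2018) = 8989.86×4 + 87.90×34 + 87.04×39 + 311.49×1 = 35959.44 + 2988.6 + 3394.56 + 311.49 = 42654.09
ΣP(Q1 2018)Q(Q2 2018) = 10280.46×4 + 64.44×34 + 76.32×39 + 326.58×1 = 41121.84 + 2190.96 + 2976.48 + 326.58 = 46615.86
P = 42654.09 / 46615.86 × 100 = 91.5012
Fisher = √(L × P) = √(91.2890 × 91.5012) = 91.3951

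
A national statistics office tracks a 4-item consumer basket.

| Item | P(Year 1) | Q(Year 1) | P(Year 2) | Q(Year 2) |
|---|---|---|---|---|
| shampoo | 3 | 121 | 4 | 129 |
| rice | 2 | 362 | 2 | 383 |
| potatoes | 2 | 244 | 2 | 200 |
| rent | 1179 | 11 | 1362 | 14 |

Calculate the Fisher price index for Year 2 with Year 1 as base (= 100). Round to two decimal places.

114.79

Laspeyres component (base-period weights):
ΣP(Year 2)Q(Year 1) = 4×121 + 2×362 + 2×244 + 1362×11 = 484 + 724 + 488 + 14982 = 16678
ΣP(Year 1)Q(Year 1) = 3×121 + 2×362 + 2×244 + 1179×11 = 363 + 724 + 488 + 12969 = 14544
L = 16678 / 14544 × 100 = 114.6727
Paasche component (current-period weights):
ΣP(Year 2)Q(Year 2) = 4×129 + 2×383 + 2×200 + 1362×14 = 516 + 766 + 400 + 19068 = 20750
ΣP(Year 1)Q(Year 2) = 3×129 + 2×383 + 2×200 + 1179×14 = 387 + 766 + 400 + 16506 = 18059
P = 20750 / 18059 × 100 = 114.9012
Fisher = √(L × P) = √(114.6727 × 114.9012) = 114.7869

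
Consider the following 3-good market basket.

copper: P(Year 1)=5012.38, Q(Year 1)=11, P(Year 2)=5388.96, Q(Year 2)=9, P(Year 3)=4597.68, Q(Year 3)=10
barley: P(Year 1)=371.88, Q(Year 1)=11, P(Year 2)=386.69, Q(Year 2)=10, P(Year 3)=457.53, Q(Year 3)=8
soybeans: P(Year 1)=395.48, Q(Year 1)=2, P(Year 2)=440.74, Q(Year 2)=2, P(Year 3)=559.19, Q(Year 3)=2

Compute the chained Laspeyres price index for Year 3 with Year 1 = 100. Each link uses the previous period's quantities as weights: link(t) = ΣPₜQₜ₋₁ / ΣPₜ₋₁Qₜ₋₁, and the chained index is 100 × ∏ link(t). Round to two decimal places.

Link Year 1→Year 2:
ΣP(Year 2)Q(Year 1) = 5388.96×11 + 386.69×11 + 440.74×2 = 59278.56 + 4253.59 + 881.48 = 64413.63
ΣP(Year 1)Q(Year 1) = 5012.38×11 + 371.88×11 + 395.48×2 = 55136.18 + 4090.68 + 790.96 = 60017.82
link = 64413.63/60017.82 = 1.073242
Link Year 2→Year 3:
ΣP(Year 3)Q(Year 2) = 4597.68×9 + 457.53×10 + 559.19×2 = 41379.12 + 4575.3 + 1118.38 = 47072.8
ΣP(Year 2)Q(Year 2) = 5388.96×9 + 386.69×10 + 440.74×2 = 48500.64 + 3866.9 + 881.48 = 53249.02
link = 47072.8/53249.02 = 0.884013
Chained index = 100 × 1.073242 × 0.884013 = 94.8759

94.88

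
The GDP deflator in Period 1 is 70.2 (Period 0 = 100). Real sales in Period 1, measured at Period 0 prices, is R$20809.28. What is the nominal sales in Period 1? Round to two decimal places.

14608.11

Nominal = Real × (Index/100) = 20809.28 × (70.2/100)
        = 20809.28 × 0.702 = 14608.1146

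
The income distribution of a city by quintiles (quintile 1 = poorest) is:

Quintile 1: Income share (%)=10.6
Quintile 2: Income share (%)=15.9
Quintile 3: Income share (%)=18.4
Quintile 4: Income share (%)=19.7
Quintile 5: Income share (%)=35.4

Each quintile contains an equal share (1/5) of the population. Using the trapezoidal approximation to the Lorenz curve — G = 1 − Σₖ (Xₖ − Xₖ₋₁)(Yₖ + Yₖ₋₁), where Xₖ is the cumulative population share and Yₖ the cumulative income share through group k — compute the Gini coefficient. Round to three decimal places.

0.214

Cumulative income shares Yₖ: 0.1060, 0.2650, 0.4490, 0.6460, 1.0000
Σ (Xₖ−Xₖ₋₁)(Yₖ+Yₖ₋₁) = (1/5)(0.1060+0.0000) + (1/5)(0.2650+0.1060) + (1/5)(0.4490+0.2650) + (1/5)(0.6460+0.4490) + (1/5)(1.0000+0.6460)
  = 0.0212 + 0.0742 + 0.1428 + 0.2190 + 0.3292 = 0.7864
G = 1 − 0.7864 = 0.2136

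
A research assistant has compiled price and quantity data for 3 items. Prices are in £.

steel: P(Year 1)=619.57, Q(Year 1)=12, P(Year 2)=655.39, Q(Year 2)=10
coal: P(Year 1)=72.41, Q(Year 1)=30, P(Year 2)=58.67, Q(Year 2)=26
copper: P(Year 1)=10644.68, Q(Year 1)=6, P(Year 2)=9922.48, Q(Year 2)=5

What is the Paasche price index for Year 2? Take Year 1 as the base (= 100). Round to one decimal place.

Paasche price index uses current-period quantities as weights.
ΣP(Year 2)·Q(Year 2) = 655.39×10 + 58.67×26 + 9922.48×5 = 6553.9 + 1525.42 + 49612.4 = 57691.72
ΣP(Year 1)·Q(Year 2) = 619.57×10 + 72.41×26 + 10644.68×5 = 6195.7 + 1882.66 + 53223.4 = 61301.76
Index = 57691.72 / 61301.76 × 100 = 94.1110

94.1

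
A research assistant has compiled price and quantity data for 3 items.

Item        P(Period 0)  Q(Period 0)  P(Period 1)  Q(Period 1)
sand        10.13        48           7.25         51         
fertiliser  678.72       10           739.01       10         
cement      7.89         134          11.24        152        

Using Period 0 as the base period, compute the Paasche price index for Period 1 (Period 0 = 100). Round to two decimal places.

111.35

Paasche price index uses current-period quantities as weights.
ΣP(Period 1)·Q(Period 1) = 7.25×51 + 739.01×10 + 11.24×152 = 369.75 + 7390.1 + 1708.48 = 9468.33
ΣP(Period 0)·Q(Period 1) = 10.13×51 + 678.72×10 + 7.89×152 = 516.63 + 6787.2 + 1199.28 = 8503.11
Index = 9468.33 / 8503.11 × 100 = 111.3514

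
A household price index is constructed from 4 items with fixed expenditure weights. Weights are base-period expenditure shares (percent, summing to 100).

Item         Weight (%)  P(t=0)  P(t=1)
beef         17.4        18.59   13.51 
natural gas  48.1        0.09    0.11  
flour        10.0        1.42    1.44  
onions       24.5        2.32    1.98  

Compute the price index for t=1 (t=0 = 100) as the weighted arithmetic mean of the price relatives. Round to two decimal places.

beef: 17.4 × (13.51/18.59) = 17.4 × 0.726735 = 12.6452
natural gas: 48.1 × (0.11/0.09) = 48.1 × 1.222222 = 58.7889
flour: 10.0 × (1.44/1.42) = 10.0 × 1.014085 = 10.1408
onions: 24.5 × (1.98/2.32) = 24.5 × 0.853448 = 20.9095
Index = Σ wᵢ·(p₁ᵢ/p₀ᵢ) = 12.6452 + 58.7889 + 10.1408 + 20.9095 = 102.4844

102.48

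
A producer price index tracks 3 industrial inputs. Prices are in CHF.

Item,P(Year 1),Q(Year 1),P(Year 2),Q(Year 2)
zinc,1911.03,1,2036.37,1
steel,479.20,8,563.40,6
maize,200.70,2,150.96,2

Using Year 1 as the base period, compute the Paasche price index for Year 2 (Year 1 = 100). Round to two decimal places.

Paasche price index uses current-period quantities as weights.
ΣP(Year 2)·Q(Year 2) = 2036.37×1 + 563.40×6 + 150.96×2 = 2036.37 + 3380.4 + 301.92 = 5718.69
ΣP(Year 1)·Q(Year 2) = 1911.03×1 + 479.20×6 + 200.70×2 = 1911.03 + 2875.2 + 401.4 = 5187.63
Index = 5718.69 / 5187.63 × 100 = 110.2370

110.24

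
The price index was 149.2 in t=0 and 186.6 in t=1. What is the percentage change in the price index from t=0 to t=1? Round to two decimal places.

Change = (186.6 − 149.2) / 149.2 × 100
       = 37.4 / 149.2 × 100 = 25.0670%

25.07%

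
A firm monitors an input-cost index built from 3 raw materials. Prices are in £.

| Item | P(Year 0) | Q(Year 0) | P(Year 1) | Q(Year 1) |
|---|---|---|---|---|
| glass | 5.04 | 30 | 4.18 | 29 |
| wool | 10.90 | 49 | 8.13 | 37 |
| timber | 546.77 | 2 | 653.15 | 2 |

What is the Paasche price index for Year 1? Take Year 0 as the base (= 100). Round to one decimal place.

105.2

Paasche price index uses current-period quantities as weights.
ΣP(Year 1)·Q(Year 1) = 4.18×29 + 8.13×37 + 653.15×2 = 121.22 + 300.81 + 1306.3 = 1728.33
ΣP(Year 0)·Q(Year 1) = 5.04×29 + 10.90×37 + 546.77×2 = 146.16 + 403.3 + 1093.54 = 1643
Index = 1728.33 / 1643 × 100 = 105.1935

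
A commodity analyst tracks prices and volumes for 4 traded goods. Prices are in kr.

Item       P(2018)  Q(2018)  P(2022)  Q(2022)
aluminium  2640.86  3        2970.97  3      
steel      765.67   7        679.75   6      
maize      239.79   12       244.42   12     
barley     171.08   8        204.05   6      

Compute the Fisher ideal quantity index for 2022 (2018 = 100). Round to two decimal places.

93.86

Laspeyres component (base-period weights):
ΣP(2018)Q(2022) = 2640.86×3 + 765.67×6 + 239.79×12 + 171.08×6 = 7922.58 + 4594.02 + 2877.48 + 1026.48 = 16420.56
ΣP(2018)Q(2018) = 2640.86×3 + 765.67×7 + 239.79×12 + 171.08×8 = 7922.58 + 5359.69 + 2877.48 + 1368.64 = 17528.39
L = 16420.56 / 17528.39 × 100 = 93.6798
Paasche component (current-period weights):
ΣP(2022)Q(2022) = 2970.97×3 + 679.75×6 + 244.42×12 + 204.05×6 = 8912.91 + 4078.5 + 2933.04 + 1224.3 = 17148.75
ΣP(2022)Q(2018) = 2970.97×3 + 679.75×7 + 244.42×12 + 204.05×8 = 8912.91 + 4758.25 + 2933.04 + 1632.4 = 18236.6
P = 17148.75 / 18236.6 × 100 = 94.0348
Fisher = √(L × P) = √(93.6798 × 94.0348) = 93.8571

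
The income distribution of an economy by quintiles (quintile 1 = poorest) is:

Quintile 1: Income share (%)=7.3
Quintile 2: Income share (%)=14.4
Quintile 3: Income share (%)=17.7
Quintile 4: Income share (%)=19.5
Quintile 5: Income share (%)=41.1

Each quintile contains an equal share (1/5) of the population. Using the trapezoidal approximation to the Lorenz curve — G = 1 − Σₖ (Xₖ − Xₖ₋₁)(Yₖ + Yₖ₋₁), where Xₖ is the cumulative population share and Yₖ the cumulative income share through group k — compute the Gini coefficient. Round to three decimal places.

Cumulative income shares Yₖ: 0.0730, 0.2170, 0.3940, 0.5890, 1.0000
Σ (Xₖ−Xₖ₋₁)(Yₖ+Yₖ₋₁) = (1/5)(0.0730+0.0000) + (1/5)(0.2170+0.0730) + (1/5)(0.3940+0.2170) + (1/5)(0.5890+0.3940) + (1/5)(1.0000+0.5890)
  = 0.0146 + 0.0580 + 0.1222 + 0.1966 + 0.3178 = 0.7092
G = 1 − 0.7092 = 0.2908

0.291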